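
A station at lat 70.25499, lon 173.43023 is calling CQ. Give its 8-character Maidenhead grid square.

RQ60rg11

Shift to the Maidenhead origin (180°W, 90°S): lon 353.43023, lat 160.25499.
Field: lon ⌊353.43023/20⌋ = 17 → R; lat ⌊160.25499/10⌋ = 16 → Q.
Square: lon ⌊13.43023/2⌋ = 6; lat ⌊0.25499/1⌋ = 0.
Subsquare: lon ⌊1.43023/0.0833333⌋ = 17 → r; lat ⌊0.25499/0.0416667⌋ = 6 → g.
Extended square: lon ⌊0.01356/0.00833333⌋ = 1; lat ⌊0.00499/0.00416667⌋ = 1.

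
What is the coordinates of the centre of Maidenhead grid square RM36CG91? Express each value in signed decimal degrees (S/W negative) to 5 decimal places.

36.25625, 166.24583

Field R=17, M=12: +17·20° lon, +12·10° lat → SW at lon 160°, lat 30°.
Square 3, 6: +3·2° lon, +6·1° lat → SW at lon 166°, lat 36°.
Subsquare c=2, g=6: +2·0.0833333° lon, +6·0.0416667° lat → SW at lon 166.167°, lat 36.25°.
Extended square 9, 1: +9·0.00833333° lon, +1·0.00416667° lat → SW at lon 166.242°, lat 36.2542°.
Cell spans 0.00833333° lon × 0.00416667° lat. Centre is SW corner plus half of each.
latitude 36.25625, longitude 166.24583.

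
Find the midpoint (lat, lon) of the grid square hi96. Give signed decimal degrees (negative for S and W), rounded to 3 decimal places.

Field H=7, I=8: +7·20° lon, +8·10° lat → SW at lon -40°, lat -10°.
Square 9, 6: +9·2° lon, +6·1° lat → SW at lon -22°, lat -4°.
Cell spans 2° lon × 1° lat. Centre is SW corner plus half of each.
latitude -3.500, longitude -21.000.

-3.500, -21.000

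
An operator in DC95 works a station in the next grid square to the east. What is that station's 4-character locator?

EC05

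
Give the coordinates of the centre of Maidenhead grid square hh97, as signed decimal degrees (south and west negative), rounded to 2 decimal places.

Field H=7, H=7: +7·20° lon, +7·10° lat → SW at lon -40°, lat -20°.
Square 9, 7: +9·2° lon, +7·1° lat → SW at lon -22°, lat -13°.
Cell spans 2° lon × 1° lat. Centre is SW corner plus half of each.
latitude -12.50, longitude -21.00.

-12.50, -21.00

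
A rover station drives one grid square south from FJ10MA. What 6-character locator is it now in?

Latitude subsquare a = 0; −1 → -1, wraps to 23 = x, carry into square.
Latitude square 0; −1 → -1, wraps to 9, carry into field.
Latitude field J = 9; −1 → 8 = I.
The longitude characters are unchanged.

FI19mx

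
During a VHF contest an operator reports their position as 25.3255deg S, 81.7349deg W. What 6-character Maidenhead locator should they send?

EG94dq

Shift to the Maidenhead origin (180°W, 90°S): lon 98.2651, lat 64.6745.
Field: lon ⌊98.2651/20⌋ = 4 → E; lat ⌊64.6745/10⌋ = 6 → G.
Square: lon ⌊18.2651/2⌋ = 9; lat ⌊4.6745/1⌋ = 4.
Subsquare: lon ⌊0.2651/0.0833333⌋ = 3 → d; lat ⌊0.6745/0.0416667⌋ = 16 → q.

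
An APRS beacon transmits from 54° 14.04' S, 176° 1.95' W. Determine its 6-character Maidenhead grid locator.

Shift to the Maidenhead origin (180°W, 90°S): lon 3.9675, lat 35.7660.
Field: lon ⌊3.9675/20⌋ = 0 → A; lat ⌊35.7660/10⌋ = 3 → D.
Square: lon ⌊3.9675/2⌋ = 1; lat ⌊5.7660/1⌋ = 5.
Subsquare: lon ⌊1.9675/0.0833333⌋ = 23 → x; lat ⌊0.7660/0.0416667⌋ = 18 → s.

AD15xs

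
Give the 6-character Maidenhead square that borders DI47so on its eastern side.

DI47to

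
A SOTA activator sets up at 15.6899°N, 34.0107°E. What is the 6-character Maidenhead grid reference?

KK75aq

Shift to the Maidenhead origin (180°W, 90°S): lon 214.0107, lat 105.6899.
Field: 214.0107/20 → 10 → K, 105.6899/10 → 10 → K; chars KK.
Square: 14.0107/2 → 7, 5.6899/1 → 5; chars 75.
Subsquare: 0.0107/0.0833333 → 0 → a, 0.6899/0.0416667 → 16 → q; chars aq.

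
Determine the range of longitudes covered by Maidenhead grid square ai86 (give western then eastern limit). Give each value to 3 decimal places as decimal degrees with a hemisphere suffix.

164.000° W, 162.000° W

Field A=0, I=8: +0·20° lon, +8·10° lat → SW at lon -180°, lat -10°.
Square 8, 6: +8·2° lon, +6·1° lat → SW at lon -164°, lat -4°.
Cell spans 2° lon × 1° lat.
west 164.000° W, east 162.000° W.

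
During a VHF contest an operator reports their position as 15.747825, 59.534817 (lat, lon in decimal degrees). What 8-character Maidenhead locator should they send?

LK95sr49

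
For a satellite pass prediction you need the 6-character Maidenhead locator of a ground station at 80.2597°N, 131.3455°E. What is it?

PR50qg

Add 180° to longitude and 90° to latitude: 311.3455, 170.2597.
Field (20°×10°, letters A–R): lon ⌊311.3455/20⌋ = 15 → P; lat ⌊170.2597/10⌋ = 17 → R.
Square (2°×1°, digits 0–9): lon ⌊11.3455/2⌋ = 5; lat ⌊0.2597/1⌋ = 0.
Subsquare (5′×2.5′, letters a–x): lon ⌊1.3455/0.0833333⌋ = 16 → q; lat ⌊0.2597/0.0416667⌋ = 6 → g.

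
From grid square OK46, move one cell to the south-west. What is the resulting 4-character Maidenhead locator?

Longitude square 4; −1 → 3.
Latitude square 6; −1 → 5.

OK35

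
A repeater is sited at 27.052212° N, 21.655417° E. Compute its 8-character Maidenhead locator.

Shift to the Maidenhead origin (180°W, 90°S): lon 201.65542, lat 117.05221.
Field (20°×10°, letters A–R): lon ⌊201.65542/20⌋ = 10 → K; lat ⌊117.05221/10⌋ = 11 → L.
Square (2°×1°, digits 0–9): lon ⌊1.65542/2⌋ = 0; lat ⌊7.05221/1⌋ = 7.
Subsquare (5′×2.5′, letters a–x): lon ⌊1.65542/0.0833333⌋ = 19 → t; lat ⌊0.05221/0.0416667⌋ = 1 → b.
Extended square (30″×15″, digits 0–9): lon ⌊0.07208/0.00833333⌋ = 8; lat ⌊0.01055/0.00416667⌋ = 2.

KL07tb82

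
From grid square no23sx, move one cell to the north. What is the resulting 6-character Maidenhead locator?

Latitude subsquare x = 23; +1 → 24, wraps to 0 = a, carry into square.
Latitude square 3; +1 → 4.
The longitude characters are unchanged.

NO24sa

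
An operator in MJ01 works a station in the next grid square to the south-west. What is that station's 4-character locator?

LJ90

Longitude square 0; −1 → -1, wraps to 9, carry into field.
Longitude field M = 12; −1 → 11 = L.
Latitude square 1; −1 → 0.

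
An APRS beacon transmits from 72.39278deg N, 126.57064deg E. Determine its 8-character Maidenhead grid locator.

PQ32gj84

Add 180° to longitude and 90° to latitude: 306.57064, 162.39278.
Field: 306.57064/20 → 15 → P, 162.39278/10 → 16 → Q; chars PQ.
Square: 6.57064/2 → 3, 2.39278/1 → 2; chars 32.
Subsquare: 0.57064/0.0833333 → 6 → g, 0.39278/0.0416667 → 9 → j; chars gj.
Extended square: 0.07064/0.00833333 → 8, 0.01778/0.00416667 → 4; chars 84.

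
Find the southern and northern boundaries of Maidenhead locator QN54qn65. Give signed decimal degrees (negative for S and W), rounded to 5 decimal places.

Field Q=16, N=13: +16·20° lon, +13·10° lat → SW at lon 140°, lat 40°.
Square 5, 4: +5·2° lon, +4·1° lat → SW at lon 150°, lat 44°.
Subsquare q=16, n=13: +16·0.0833333° lon, +13·0.0416667° lat → SW at lon 151.333°, lat 44.5417°.
Extended square 6, 5: +6·0.00833333° lon, +5·0.00416667° lat → SW at lon 151.383°, lat 44.5625°.
Cell spans 0.00833333° lon × 0.00416667° lat.
south 44.56250, north 44.56667.

44.56250, 44.56667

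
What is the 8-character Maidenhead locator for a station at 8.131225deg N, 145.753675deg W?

BJ78cd91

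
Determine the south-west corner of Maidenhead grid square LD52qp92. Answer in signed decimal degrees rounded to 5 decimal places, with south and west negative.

Field L=11, D=3: +11·20° lon, +3·10° lat → SW at lon 40°, lat -60°.
Square 5, 2: +5·2° lon, +2·1° lat → SW at lon 50°, lat -58°.
Subsquare q=16, p=15: +16·0.0833333° lon, +15·0.0416667° lat → SW at lon 51.3333°, lat -57.375°.
Extended square 9, 2: +9·0.00833333° lon, +2·0.00416667° lat → SW at lon 51.4083°, lat -57.3667°.
latitude -57.36667, longitude 51.40833.

-57.36667, 51.40833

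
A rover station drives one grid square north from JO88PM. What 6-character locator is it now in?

Latitude subsquare m = 12; +1 → 13 = n.
The longitude characters are unchanged.

JO88pn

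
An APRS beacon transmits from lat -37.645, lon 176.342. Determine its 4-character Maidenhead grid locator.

RF82

Shift to the Maidenhead origin (180°W, 90°S): lon 356.34, lat 52.35.
Field: 356.34/20 → 17 → R, 52.35/10 → 5 → F; chars RF.
Square: 16.34/2 → 8, 2.35/1 → 2; chars 82.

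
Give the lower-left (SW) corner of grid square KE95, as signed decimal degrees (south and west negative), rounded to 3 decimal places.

-45.000, 38.000

Field K=10, E=4: +10·20° lon, +4·10° lat → SW at lon 20°, lat -50°.
Square 9, 5: +9·2° lon, +5·1° lat → SW at lon 38°, lat -45°.
latitude -45.000, longitude 38.000.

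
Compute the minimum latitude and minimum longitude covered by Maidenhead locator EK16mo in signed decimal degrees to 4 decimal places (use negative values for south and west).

16.5833, -97.0000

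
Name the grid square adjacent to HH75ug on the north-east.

HH75vh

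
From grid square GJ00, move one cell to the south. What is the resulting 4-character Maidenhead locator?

GI09

Latitude square 0; −1 → -1, wraps to 9, carry into field.
Latitude field J = 9; −1 → 8 = I.
The longitude characters are unchanged.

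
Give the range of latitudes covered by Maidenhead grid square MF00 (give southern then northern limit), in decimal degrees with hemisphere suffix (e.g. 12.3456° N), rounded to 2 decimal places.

40.00° S, 39.00° S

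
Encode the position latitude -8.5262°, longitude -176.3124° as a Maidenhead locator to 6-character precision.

AI11ul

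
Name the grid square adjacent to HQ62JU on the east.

HQ62ku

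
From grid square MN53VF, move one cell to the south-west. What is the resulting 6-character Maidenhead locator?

Longitude subsquare v = 21; −1 → 20 = u.
Latitude subsquare f = 5; −1 → 4 = e.

MN53ue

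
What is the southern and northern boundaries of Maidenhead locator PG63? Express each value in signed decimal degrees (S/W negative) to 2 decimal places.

-27.00, -26.00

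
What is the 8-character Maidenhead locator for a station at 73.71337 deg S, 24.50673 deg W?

HB76rg98

Shift to the Maidenhead origin (180°W, 90°S): lon 155.49327, lat 16.28663.
Field: 155.49327/20 → 7 → H, 16.28663/10 → 1 → B; chars HB.
Square: 15.49327/2 → 7, 6.28663/1 → 6; chars 76.
Subsquare: 1.49327/0.0833333 → 17 → r, 0.28663/0.0416667 → 6 → g; chars rg.
Extended square: 0.07660/0.00833333 → 9, 0.03663/0.00416667 → 8; chars 98.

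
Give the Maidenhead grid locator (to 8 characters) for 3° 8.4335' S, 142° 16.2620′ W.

BI86uu76

Add 180° to longitude and 90° to latitude: 37.72897, 86.85944.
Field: lon ⌊37.72897/20⌋ = 1 → B; lat ⌊86.85944/10⌋ = 8 → I.
Square: lon ⌊17.72897/2⌋ = 8; lat ⌊6.85944/1⌋ = 6.
Subsquare: lon ⌊1.72897/0.0833333⌋ = 20 → u; lat ⌊0.85944/0.0416667⌋ = 20 → u.
Extended square: lon ⌊0.06230/0.00833333⌋ = 7; lat ⌊0.02611/0.00416667⌋ = 6.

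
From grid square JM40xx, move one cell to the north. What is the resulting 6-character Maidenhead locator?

JM41xa

Latitude subsquare x = 23; +1 → 24, wraps to 0 = a, carry into square.
Latitude square 0; +1 → 1.
The longitude characters are unchanged.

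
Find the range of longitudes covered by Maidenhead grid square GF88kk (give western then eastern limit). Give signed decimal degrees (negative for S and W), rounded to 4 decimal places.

-43.1667, -43.0833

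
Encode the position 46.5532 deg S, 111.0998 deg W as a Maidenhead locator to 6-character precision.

Offset from 180°W / 90°S: lon 68.9002°, lat 43.4468°.
Field: 68.9002/20 → 3 → D, 43.4468/10 → 4 → E; chars DE.
Square: 8.9002/2 → 4, 3.4468/1 → 3; chars 43.
Subsquare: 0.9002/0.0833333 → 10 → k, 0.4468/0.0416667 → 10 → k; chars kk.

DE43kk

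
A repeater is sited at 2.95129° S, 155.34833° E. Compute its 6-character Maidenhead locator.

QI77qb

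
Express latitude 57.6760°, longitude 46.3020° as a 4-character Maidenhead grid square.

LO37

Shift to the Maidenhead origin (180°W, 90°S): lon 226.30, lat 147.68.
Field: 226.30/20 → 11 → L, 147.68/10 → 14 → O; chars LO.
Square: 6.30/2 → 3, 7.68/1 → 7; chars 37.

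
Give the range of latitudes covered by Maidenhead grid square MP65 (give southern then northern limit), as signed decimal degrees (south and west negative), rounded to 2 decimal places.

Field M=12, P=15: +12·20° lon, +15·10° lat → SW at lon 60°, lat 60°.
Square 6, 5: +6·2° lon, +5·1° lat → SW at lon 72°, lat 65°.
Cell spans 2° lon × 1° lat.
south 65.00, north 66.00.

65.00, 66.00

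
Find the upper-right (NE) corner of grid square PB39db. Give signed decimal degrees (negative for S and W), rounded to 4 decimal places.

Field P=15, B=1: +15·20° lon, +1·10° lat → SW at lon 120°, lat -80°.
Square 3, 9: +3·2° lon, +9·1° lat → SW at lon 126°, lat -71°.
Subsquare d=3, b=1: +3·0.0833333° lon, +1·0.0416667° lat → SW at lon 126.25°, lat -70.9583°.
Cell spans 0.0833333° lon × 0.0416667° lat. NE corner is SW corner plus one full cell.
latitude -70.9167, longitude 126.3333.

-70.9167, 126.3333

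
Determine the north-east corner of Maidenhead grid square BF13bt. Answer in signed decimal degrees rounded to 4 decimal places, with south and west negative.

Field B=1, F=5: +1·20° lon, +5·10° lat → SW at lon -160°, lat -40°.
Square 1, 3: +1·2° lon, +3·1° lat → SW at lon -158°, lat -37°.
Subsquare b=1, t=19: +1·0.0833333° lon, +19·0.0416667° lat → SW at lon -157.917°, lat -36.2083°.
Cell spans 0.0833333° lon × 0.0416667° lat. NE corner is SW corner plus one full cell.
latitude -36.1667, longitude -157.8333.

-36.1667, -157.8333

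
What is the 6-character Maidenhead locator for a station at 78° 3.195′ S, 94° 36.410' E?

NB71hw

Shift to the Maidenhead origin (180°W, 90°S): lon 274.6068, lat 11.9467.
Field: lon ⌊274.6068/20⌋ = 13 → N; lat ⌊11.9467/10⌋ = 1 → B.
Square: lon ⌊14.6068/2⌋ = 7; lat ⌊1.9467/1⌋ = 1.
Subsquare: lon ⌊0.6068/0.0833333⌋ = 7 → h; lat ⌊0.9467/0.0416667⌋ = 22 → w.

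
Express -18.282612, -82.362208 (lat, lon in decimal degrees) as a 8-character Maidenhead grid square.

Add 180° to longitude and 90° to latitude: 97.63779, 71.71739.
Field: 97.63779/20 → 4 → E, 71.71739/10 → 7 → H; chars EH.
Square: 17.63779/2 → 8, 1.71739/1 → 1; chars 81.
Subsquare: 1.63779/0.0833333 → 19 → t, 0.71739/0.0416667 → 17 → r; chars tr.
Extended square: 0.05446/0.00833333 → 6, 0.00905/0.00416667 → 2; chars 62.

EH81tr62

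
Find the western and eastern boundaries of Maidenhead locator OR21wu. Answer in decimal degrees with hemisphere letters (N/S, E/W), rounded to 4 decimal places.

105.8333° E, 105.9167° E

Field O=14, R=17: +14·20° lon, +17·10° lat → SW at lon 100°, lat 80°.
Square 2, 1: +2·2° lon, +1·1° lat → SW at lon 104°, lat 81°.
Subsquare w=22, u=20: +22·0.0833333° lon, +20·0.0416667° lat → SW at lon 105.833°, lat 81.8333°.
Cell spans 0.0833333° lon × 0.0416667° lat.
west 105.8333° E, east 105.9167° E.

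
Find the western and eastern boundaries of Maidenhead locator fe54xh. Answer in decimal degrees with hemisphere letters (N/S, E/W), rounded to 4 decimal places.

68.0833° W, 68.0000° W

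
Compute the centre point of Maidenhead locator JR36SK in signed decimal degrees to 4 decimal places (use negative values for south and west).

86.4375, 7.5417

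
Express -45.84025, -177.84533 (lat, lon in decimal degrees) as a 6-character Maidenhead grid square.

Add 180° to longitude and 90° to latitude: 2.1547, 44.1598.
Field (20°×10°, letters A–R): 2.1547/20 → 0 → A, 44.1598/10 → 4 → E; chars AE.
Square (2°×1°, digits 0–9): 2.1547/2 → 1, 4.1598/1 → 4; chars 14.
Subsquare (5′×2.5′, letters a–x): 0.1547/0.0833333 → 1 → b, 0.1598/0.0416667 → 3 → d; chars bd.

AE14bd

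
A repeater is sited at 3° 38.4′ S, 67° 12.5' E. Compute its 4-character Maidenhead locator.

MI36

Shift to the Maidenhead origin (180°W, 90°S): lon 247.21, lat 86.36.
Field (20°×10°, letters A–R): lon ⌊247.21/20⌋ = 12 → M; lat ⌊86.36/10⌋ = 8 → I.
Square (2°×1°, digits 0–9): lon ⌊7.21/2⌋ = 3; lat ⌊6.36/1⌋ = 6.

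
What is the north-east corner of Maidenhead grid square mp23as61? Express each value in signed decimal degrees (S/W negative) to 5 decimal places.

63.75833, 64.05833

Field M=12, P=15: +12·20° lon, +15·10° lat → SW at lon 60°, lat 60°.
Square 2, 3: +2·2° lon, +3·1° lat → SW at lon 64°, lat 63°.
Subsquare a=0, s=18: +0·0.0833333° lon, +18·0.0416667° lat → SW at lon 64°, lat 63.75°.
Extended square 6, 1: +6·0.00833333° lon, +1·0.00416667° lat → SW at lon 64.05°, lat 63.7542°.
Cell spans 0.00833333° lon × 0.00416667° lat. NE corner is SW corner plus one full cell.
latitude 63.75833, longitude 64.05833.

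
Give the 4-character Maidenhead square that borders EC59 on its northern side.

Latitude square 9; +1 → 10, wraps to 0, carry into field.
Latitude field C = 2; +1 → 3 = D.
The longitude characters are unchanged.

ED50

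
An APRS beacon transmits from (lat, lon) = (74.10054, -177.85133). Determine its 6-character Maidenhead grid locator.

AQ14bc

Offset from 180°W / 90°S: lon 2.1487°, lat 164.1005°.
Field: lon ⌊2.1487/20⌋ = 0 → A; lat ⌊164.1005/10⌋ = 16 → Q.
Square: lon ⌊2.1487/2⌋ = 1; lat ⌊4.1005/1⌋ = 4.
Subsquare: lon ⌊0.1487/0.0833333⌋ = 1 → b; lat ⌊0.1005/0.0416667⌋ = 2 → c.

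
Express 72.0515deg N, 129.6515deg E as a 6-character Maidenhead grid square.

Shift to the Maidenhead origin (180°W, 90°S): lon 309.6515, lat 162.0515.
Field (20°×10°, letters A–R): lon ⌊309.6515/20⌋ = 15 → P; lat ⌊162.0515/10⌋ = 16 → Q.
Square (2°×1°, digits 0–9): lon ⌊9.6515/2⌋ = 4; lat ⌊2.0515/1⌋ = 2.
Subsquare (5′×2.5′, letters a–x): lon ⌊1.6515/0.0833333⌋ = 19 → t; lat ⌊0.0515/0.0416667⌋ = 1 → b.

PQ42tb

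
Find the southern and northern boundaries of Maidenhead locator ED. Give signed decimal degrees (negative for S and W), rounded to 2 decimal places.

Field E=4, D=3: +4·20° lon, +3·10° lat → SW at lon -100°, lat -60°.
Cell spans 20° lon × 10° lat.
south -60.00, north -50.00.

-60.00, -50.00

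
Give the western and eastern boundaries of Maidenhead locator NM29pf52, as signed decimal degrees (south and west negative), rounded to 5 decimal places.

Field N=13, M=12: +13·20° lon, +12·10° lat → SW at lon 80°, lat 30°.
Square 2, 9: +2·2° lon, +9·1° lat → SW at lon 84°, lat 39°.
Subsquare p=15, f=5: +15·0.0833333° lon, +5·0.0416667° lat → SW at lon 85.25°, lat 39.2083°.
Extended square 5, 2: +5·0.00833333° lon, +2·0.00416667° lat → SW at lon 85.2917°, lat 39.2167°.
Cell spans 0.00833333° lon × 0.00416667° lat.
west 85.29167, east 85.30000.

85.29167, 85.30000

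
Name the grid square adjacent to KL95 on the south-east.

LL04

Longitude square 9; +1 → 10, wraps to 0, carry into field.
Longitude field K = 10; +1 → 11 = L.
Latitude square 5; −1 → 4.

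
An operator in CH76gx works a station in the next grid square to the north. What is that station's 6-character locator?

Latitude subsquare x = 23; +1 → 24, wraps to 0 = a, carry into square.
Latitude square 6; +1 → 7.
The longitude characters are unchanged.

CH77ga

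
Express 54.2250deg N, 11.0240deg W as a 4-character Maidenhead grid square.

IO44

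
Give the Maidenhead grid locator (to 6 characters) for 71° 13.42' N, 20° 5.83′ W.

Shift to the Maidenhead origin (180°W, 90°S): lon 159.9028, lat 161.2237.
Field (20°×10°, letters A–R): 159.9028/20 → 7 → H, 161.2237/10 → 16 → Q; chars HQ.
Square (2°×1°, digits 0–9): 19.9028/2 → 9, 1.2237/1 → 1; chars 91.
Subsquare (5′×2.5′, letters a–x): 1.9028/0.0833333 → 22 → w, 0.2237/0.0416667 → 5 → f; chars wf.

HQ91wf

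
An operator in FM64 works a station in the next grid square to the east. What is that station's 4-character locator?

Longitude square 6; +1 → 7.
The latitude characters are unchanged.

FM74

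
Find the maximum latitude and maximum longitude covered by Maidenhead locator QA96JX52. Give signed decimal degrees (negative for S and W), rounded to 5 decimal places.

Field Q=16, A=0: +16·20° lon, +0·10° lat → SW at lon 140°, lat -90°.
Square 9, 6: +9·2° lon, +6·1° lat → SW at lon 158°, lat -84°.
Subsquare j=9, x=23: +9·0.0833333° lon, +23·0.0416667° lat → SW at lon 158.75°, lat -83.0417°.
Extended square 5, 2: +5·0.00833333° lon, +2·0.00416667° lat → SW at lon 158.792°, lat -83.0333°.
Cell spans 0.00833333° lon × 0.00416667° lat. NE corner is SW corner plus one full cell.
latitude -83.02917, longitude 158.80000.

-83.02917, 158.80000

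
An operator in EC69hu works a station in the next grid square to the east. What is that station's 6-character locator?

EC69iu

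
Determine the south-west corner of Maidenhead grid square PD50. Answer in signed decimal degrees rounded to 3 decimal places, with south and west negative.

Field P=15, D=3: +15·20° lon, +3·10° lat → SW at lon 120°, lat -60°.
Square 5, 0: +5·2° lon, +0·1° lat → SW at lon 130°, lat -60°.
latitude -60.000, longitude 130.000.

-60.000, 130.000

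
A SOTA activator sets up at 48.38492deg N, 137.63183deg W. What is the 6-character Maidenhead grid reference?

CN18ej

Offset from 180°W / 90°S: lon 42.3682°, lat 138.3849°.
Field (20°×10°, letters A–R): lon ⌊42.3682/20⌋ = 2 → C; lat ⌊138.3849/10⌋ = 13 → N.
Square (2°×1°, digits 0–9): lon ⌊2.3682/2⌋ = 1; lat ⌊8.3849/1⌋ = 8.
Subsquare (5′×2.5′, letters a–x): lon ⌊0.3682/0.0833333⌋ = 4 → e; lat ⌊0.3849/0.0416667⌋ = 9 → j.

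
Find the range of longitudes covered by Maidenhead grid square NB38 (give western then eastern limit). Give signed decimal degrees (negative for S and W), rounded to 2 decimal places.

Field N=13, B=1: +13·20° lon, +1·10° lat → SW at lon 80°, lat -80°.
Square 3, 8: +3·2° lon, +8·1° lat → SW at lon 86°, lat -72°.
Cell spans 2° lon × 1° lat.
west 86.00, east 88.00.

86.00, 88.00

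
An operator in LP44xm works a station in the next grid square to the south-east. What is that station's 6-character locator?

LP54al

Longitude subsquare x = 23; +1 → 24, wraps to 0 = a, carry into square.
Longitude square 4; +1 → 5.
Latitude subsquare m = 12; −1 → 11 = l.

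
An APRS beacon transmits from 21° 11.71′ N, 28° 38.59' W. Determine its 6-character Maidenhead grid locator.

HL51qe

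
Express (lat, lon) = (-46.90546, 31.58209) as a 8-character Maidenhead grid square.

Shift to the Maidenhead origin (180°W, 90°S): lon 211.58209, lat 43.09454.
Field: lon ⌊211.58209/20⌋ = 10 → K; lat ⌊43.09454/10⌋ = 4 → E.
Square: lon ⌊11.58209/2⌋ = 5; lat ⌊3.09454/1⌋ = 3.
Subsquare: lon ⌊1.58209/0.0833333⌋ = 18 → s; lat ⌊0.09454/0.0416667⌋ = 2 → c.
Extended square: lon ⌊0.08209/0.00833333⌋ = 9; lat ⌊0.01121/0.00416667⌋ = 2.

KE53sc92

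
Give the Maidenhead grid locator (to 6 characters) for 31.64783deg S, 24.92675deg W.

HF78mi

Shift to the Maidenhead origin (180°W, 90°S): lon 155.0733, lat 58.3522.
Field (20°×10°, letters A–R): 155.0733/20 → 7 → H, 58.3522/10 → 5 → F; chars HF.
Square (2°×1°, digits 0–9): 15.0733/2 → 7, 8.3522/1 → 8; chars 78.
Subsquare (5′×2.5′, letters a–x): 1.0733/0.0833333 → 12 → m, 0.3522/0.0416667 → 8 → i; chars mi.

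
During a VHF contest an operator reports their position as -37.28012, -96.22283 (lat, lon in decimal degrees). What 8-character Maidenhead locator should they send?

EF12vr32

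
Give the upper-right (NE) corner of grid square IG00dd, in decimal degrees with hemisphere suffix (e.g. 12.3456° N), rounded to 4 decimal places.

Field I=8, G=6: +8·20° lon, +6·10° lat → SW at lon -20°, lat -30°.
Square 0, 0: +0·2° lon, +0·1° lat → SW at lon -20°, lat -30°.
Subsquare d=3, d=3: +3·0.0833333° lon, +3·0.0416667° lat → SW at lon -19.75°, lat -29.875°.
Cell spans 0.0833333° lon × 0.0416667° lat. NE corner is SW corner plus one full cell.
latitude 29.8333° S, longitude 19.6667° W.

29.8333° S, 19.6667° W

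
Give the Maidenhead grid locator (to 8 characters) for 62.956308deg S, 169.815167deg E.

RC47vb70

Offset from 180°W / 90°S: lon 349.81517°, lat 27.04369°.
Field: lon ⌊349.81517/20⌋ = 17 → R; lat ⌊27.04369/10⌋ = 2 → C.
Square: lon ⌊9.81517/2⌋ = 4; lat ⌊7.04369/1⌋ = 7.
Subsquare: lon ⌊1.81517/0.0833333⌋ = 21 → v; lat ⌊0.04369/0.0416667⌋ = 1 → b.
Extended square: lon ⌊0.06517/0.00833333⌋ = 7; lat ⌊0.00203/0.00416667⌋ = 0.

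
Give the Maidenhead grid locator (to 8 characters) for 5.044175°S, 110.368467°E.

Offset from 180°W / 90°S: lon 290.36847°, lat 84.95583°.
Field: lon ⌊290.36847/20⌋ = 14 → O; lat ⌊84.95583/10⌋ = 8 → I.
Square: lon ⌊10.36847/2⌋ = 5; lat ⌊4.95583/1⌋ = 4.
Subsquare: lon ⌊0.36847/0.0833333⌋ = 4 → e; lat ⌊0.95583/0.0416667⌋ = 22 → w.
Extended square: lon ⌊0.03513/0.00833333⌋ = 4; lat ⌊0.03916/0.00416667⌋ = 9.

OI54ew49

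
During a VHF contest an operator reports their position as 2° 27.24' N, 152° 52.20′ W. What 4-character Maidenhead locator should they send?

BJ32

Add 180° to longitude and 90° to latitude: 27.13, 92.45.
Field: 27.13/20 → 1 → B, 92.45/10 → 9 → J; chars BJ.
Square: 7.13/2 → 3, 2.45/1 → 2; chars 32.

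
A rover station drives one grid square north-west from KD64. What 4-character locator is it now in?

Longitude square 6; −1 → 5.
Latitude square 4; +1 → 5.

KD55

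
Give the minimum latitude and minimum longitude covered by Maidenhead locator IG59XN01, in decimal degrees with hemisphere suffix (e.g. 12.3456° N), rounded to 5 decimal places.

20.45417° S, 8.08333° W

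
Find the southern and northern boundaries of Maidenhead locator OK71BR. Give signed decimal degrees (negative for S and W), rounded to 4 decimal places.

11.7083, 11.7500

Field O=14, K=10: +14·20° lon, +10·10° lat → SW at lon 100°, lat 10°.
Square 7, 1: +7·2° lon, +1·1° lat → SW at lon 114°, lat 11°.
Subsquare b=1, r=17: +1·0.0833333° lon, +17·0.0416667° lat → SW at lon 114.083°, lat 11.7083°.
Cell spans 0.0833333° lon × 0.0416667° lat.
south 11.7083, north 11.7500.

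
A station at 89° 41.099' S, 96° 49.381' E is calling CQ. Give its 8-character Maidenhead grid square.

Shift to the Maidenhead origin (180°W, 90°S): lon 276.82302, lat 0.31502.
Field: 276.82302/20 → 13 → N, 0.31502/10 → 0 → A; chars NA.
Square: 16.82302/2 → 8, 0.31502/1 → 0; chars 80.
Subsquare: 0.82302/0.0833333 → 9 → j, 0.31502/0.0416667 → 7 → h; chars jh.
Extended square: 0.07302/0.00833333 → 8, 0.02335/0.00416667 → 5; chars 85.

NA80jh85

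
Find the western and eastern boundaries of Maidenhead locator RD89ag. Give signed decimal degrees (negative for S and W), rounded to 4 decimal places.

176.0000, 176.0833

Field R=17, D=3: +17·20° lon, +3·10° lat → SW at lon 160°, lat -60°.
Square 8, 9: +8·2° lon, +9·1° lat → SW at lon 176°, lat -51°.
Subsquare a=0, g=6: +0·0.0833333° lon, +6·0.0416667° lat → SW at lon 176°, lat -50.75°.
Cell spans 0.0833333° lon × 0.0416667° lat.
west 176.0000, east 176.0833.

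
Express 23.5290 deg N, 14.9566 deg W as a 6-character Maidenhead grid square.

Add 180° to longitude and 90° to latitude: 165.0434, 113.5290.
Field: lon ⌊165.0434/20⌋ = 8 → I; lat ⌊113.5290/10⌋ = 11 → L.
Square: lon ⌊5.0434/2⌋ = 2; lat ⌊3.5290/1⌋ = 3.
Subsquare: lon ⌊1.0434/0.0833333⌋ = 12 → m; lat ⌊0.5290/0.0416667⌋ = 12 → m.

IL23mm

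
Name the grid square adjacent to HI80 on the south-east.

HH99

Longitude square 8; +1 → 9.
Latitude square 0; −1 → -1, wraps to 9, carry into field.
Latitude field I = 8; −1 → 7 = H.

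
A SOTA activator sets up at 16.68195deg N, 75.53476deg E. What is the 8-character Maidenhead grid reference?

Add 180° to longitude and 90° to latitude: 255.53476, 106.68195.
Field (20°×10°, letters A–R): 255.53476/20 → 12 → M, 106.68195/10 → 10 → K; chars MK.
Square (2°×1°, digits 0–9): 15.53476/2 → 7, 6.68195/1 → 6; chars 76.
Subsquare (5′×2.5′, letters a–x): 1.53476/0.0833333 → 18 → s, 0.68195/0.0416667 → 16 → q; chars sq.
Extended square (30″×15″, digits 0–9): 0.03476/0.00833333 → 4, 0.01528/0.00416667 → 3; chars 43.

MK76sq43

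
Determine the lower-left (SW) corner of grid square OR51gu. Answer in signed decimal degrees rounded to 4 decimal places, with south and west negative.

81.8333, 110.5000

Field O=14, R=17: +14·20° lon, +17·10° lat → SW at lon 100°, lat 80°.
Square 5, 1: +5·2° lon, +1·1° lat → SW at lon 110°, lat 81°.
Subsquare g=6, u=20: +6·0.0833333° lon, +20·0.0416667° lat → SW at lon 110.5°, lat 81.8333°.
latitude 81.8333, longitude 110.5000.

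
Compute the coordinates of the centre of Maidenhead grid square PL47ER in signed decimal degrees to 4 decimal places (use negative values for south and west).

27.7292, 128.3750

Field P=15, L=11: +15·20° lon, +11·10° lat → SW at lon 120°, lat 20°.
Square 4, 7: +4·2° lon, +7·1° lat → SW at lon 128°, lat 27°.
Subsquare e=4, r=17: +4·0.0833333° lon, +17·0.0416667° lat → SW at lon 128.333°, lat 27.7083°.
Cell spans 0.0833333° lon × 0.0416667° lat. Centre is SW corner plus half of each.
latitude 27.7292, longitude 128.3750.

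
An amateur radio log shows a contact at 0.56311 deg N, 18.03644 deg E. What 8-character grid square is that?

JJ90an45

Add 180° to longitude and 90° to latitude: 198.03644, 90.56311.
Field (20°×10°, letters A–R): 198.03644/20 → 9 → J, 90.56311/10 → 9 → J; chars JJ.
Square (2°×1°, digits 0–9): 18.03644/2 → 9, 0.56311/1 → 0; chars 90.
Subsquare (5′×2.5′, letters a–x): 0.03644/0.0833333 → 0 → a, 0.56311/0.0416667 → 13 → n; chars an.
Extended square (30″×15″, digits 0–9): 0.03644/0.00833333 → 4, 0.02144/0.00416667 → 5; chars 45.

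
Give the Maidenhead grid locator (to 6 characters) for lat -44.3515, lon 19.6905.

JE95up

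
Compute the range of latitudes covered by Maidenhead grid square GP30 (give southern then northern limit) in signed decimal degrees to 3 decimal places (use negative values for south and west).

60.000, 61.000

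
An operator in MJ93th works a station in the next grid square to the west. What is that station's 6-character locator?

Longitude subsquare t = 19; −1 → 18 = s.
The latitude characters are unchanged.

MJ93sh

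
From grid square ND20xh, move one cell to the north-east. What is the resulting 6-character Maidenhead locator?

Longitude subsquare x = 23; +1 → 24, wraps to 0 = a, carry into square.
Longitude square 2; +1 → 3.
Latitude subsquare h = 7; +1 → 8 = i.

ND30ai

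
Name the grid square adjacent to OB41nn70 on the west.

Longitude extended square 7; −1 → 6.
The latitude characters are unchanged.

OB41nn60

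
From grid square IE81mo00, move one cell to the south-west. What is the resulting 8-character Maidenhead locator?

Longitude extended square 0; −1 → -1, wraps to 9, carry into subsquare.
Longitude subsquare m = 12; −1 → 11 = l.
Latitude extended square 0; −1 → -1, wraps to 9, carry into subsquare.
Latitude subsquare o = 14; −1 → 13 = n.

IE81ln99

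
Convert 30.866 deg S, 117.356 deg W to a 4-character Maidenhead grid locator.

Offset from 180°W / 90°S: lon 62.64°, lat 59.13°.
Field (20°×10°, letters A–R): 62.64/20 → 3 → D, 59.13/10 → 5 → F; chars DF.
Square (2°×1°, digits 0–9): 2.64/2 → 1, 9.13/1 → 9; chars 19.

DF19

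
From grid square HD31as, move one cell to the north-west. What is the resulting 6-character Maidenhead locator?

HD21xt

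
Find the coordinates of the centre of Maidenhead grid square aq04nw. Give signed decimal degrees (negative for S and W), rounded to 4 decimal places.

Field A=0, Q=16: +0·20° lon, +16·10° lat → SW at lon -180°, lat 70°.
Square 0, 4: +0·2° lon, +4·1° lat → SW at lon -180°, lat 74°.
Subsquare n=13, w=22: +13·0.0833333° lon, +22·0.0416667° lat → SW at lon -178.917°, lat 74.9167°.
Cell spans 0.0833333° lon × 0.0416667° lat. Centre is SW corner plus half of each.
latitude 74.9375, longitude -178.8750.

74.9375, -178.8750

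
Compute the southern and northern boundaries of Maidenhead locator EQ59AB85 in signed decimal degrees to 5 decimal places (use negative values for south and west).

Field E=4, Q=16: +4·20° lon, +16·10° lat → SW at lon -100°, lat 70°.
Square 5, 9: +5·2° lon, +9·1° lat → SW at lon -90°, lat 79°.
Subsquare a=0, b=1: +0·0.0833333° lon, +1·0.0416667° lat → SW at lon -90°, lat 79.0417°.
Extended square 8, 5: +8·0.00833333° lon, +5·0.00416667° lat → SW at lon -89.9333°, lat 79.0625°.
Cell spans 0.00833333° lon × 0.00416667° lat.
south 79.06250, north 79.06667.

79.06250, 79.06667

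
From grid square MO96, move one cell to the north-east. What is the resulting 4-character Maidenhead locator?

NO07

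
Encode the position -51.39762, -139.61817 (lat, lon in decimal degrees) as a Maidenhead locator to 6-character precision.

Shift to the Maidenhead origin (180°W, 90°S): lon 40.3818, lat 38.6024.
Field: 40.3818/20 → 2 → C, 38.6024/10 → 3 → D; chars CD.
Square: 0.3818/2 → 0, 8.6024/1 → 8; chars 08.
Subsquare: 0.3818/0.0833333 → 4 → e, 0.6024/0.0416667 → 14 → o; chars eo.

CD08eo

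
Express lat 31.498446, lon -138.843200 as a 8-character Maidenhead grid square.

Shift to the Maidenhead origin (180°W, 90°S): lon 41.15680, lat 121.49845.
Field: lon ⌊41.15680/20⌋ = 2 → C; lat ⌊121.49845/10⌋ = 12 → M.
Square: lon ⌊1.15680/2⌋ = 0; lat ⌊1.49845/1⌋ = 1.
Subsquare: lon ⌊1.15680/0.0833333⌋ = 13 → n; lat ⌊0.49845/0.0416667⌋ = 11 → l.
Extended square: lon ⌊0.07347/0.00833333⌋ = 8; lat ⌊0.04011/0.00416667⌋ = 9.

CM01nl89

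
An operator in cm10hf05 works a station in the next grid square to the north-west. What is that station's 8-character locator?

CM10gf96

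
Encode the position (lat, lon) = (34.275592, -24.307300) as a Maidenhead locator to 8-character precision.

HM74ug36

Shift to the Maidenhead origin (180°W, 90°S): lon 155.69270, lat 124.27559.
Field (20°×10°, letters A–R): lon ⌊155.69270/20⌋ = 7 → H; lat ⌊124.27559/10⌋ = 12 → M.
Square (2°×1°, digits 0–9): lon ⌊15.69270/2⌋ = 7; lat ⌊4.27559/1⌋ = 4.
Subsquare (5′×2.5′, letters a–x): lon ⌊1.69270/0.0833333⌋ = 20 → u; lat ⌊0.27559/0.0416667⌋ = 6 → g.
Extended square (30″×15″, digits 0–9): lon ⌊0.02603/0.00833333⌋ = 3; lat ⌊0.02559/0.00416667⌋ = 6.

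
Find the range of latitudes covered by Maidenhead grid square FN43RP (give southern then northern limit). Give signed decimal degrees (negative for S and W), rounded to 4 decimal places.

Field F=5, N=13: +5·20° lon, +13·10° lat → SW at lon -80°, lat 40°.
Square 4, 3: +4·2° lon, +3·1° lat → SW at lon -72°, lat 43°.
Subsquare r=17, p=15: +17·0.0833333° lon, +15·0.0416667° lat → SW at lon -70.5833°, lat 43.625°.
Cell spans 0.0833333° lon × 0.0416667° lat.
south 43.6250, north 43.6667.

43.6250, 43.6667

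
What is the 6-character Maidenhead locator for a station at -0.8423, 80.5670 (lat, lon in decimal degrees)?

NI09gd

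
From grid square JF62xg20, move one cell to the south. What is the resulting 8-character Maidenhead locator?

Latitude extended square 0; −1 → -1, wraps to 9, carry into subsquare.
Latitude subsquare g = 6; −1 → 5 = f.
The longitude characters are unchanged.

JF62xf29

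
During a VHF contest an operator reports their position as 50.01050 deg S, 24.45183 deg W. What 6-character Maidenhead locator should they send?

HD79sx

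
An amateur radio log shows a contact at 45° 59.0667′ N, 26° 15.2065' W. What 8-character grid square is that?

HN65ux96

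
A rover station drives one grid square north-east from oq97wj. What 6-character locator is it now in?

Longitude subsquare w = 22; +1 → 23 = x.
Latitude subsquare j = 9; +1 → 10 = k.

OQ97xk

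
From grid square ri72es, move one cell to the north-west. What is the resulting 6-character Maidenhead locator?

RI72dt

Longitude subsquare e = 4; −1 → 3 = d.
Latitude subsquare s = 18; +1 → 19 = t.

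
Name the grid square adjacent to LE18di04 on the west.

LE18ci94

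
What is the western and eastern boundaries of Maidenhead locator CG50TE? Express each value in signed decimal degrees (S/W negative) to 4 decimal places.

-128.4167, -128.3333

Field C=2, G=6: +2·20° lon, +6·10° lat → SW at lon -140°, lat -30°.
Square 5, 0: +5·2° lon, +0·1° lat → SW at lon -130°, lat -30°.
Subsquare t=19, e=4: +19·0.0833333° lon, +4·0.0416667° lat → SW at lon -128.417°, lat -29.8333°.
Cell spans 0.0833333° lon × 0.0416667° lat.
west -128.4167, east -128.3333.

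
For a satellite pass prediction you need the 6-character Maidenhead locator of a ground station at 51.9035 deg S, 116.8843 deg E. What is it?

OD88kc

Shift to the Maidenhead origin (180°W, 90°S): lon 296.8843, lat 38.0965.
Field: 296.8843/20 → 14 → O, 38.0965/10 → 3 → D; chars OD.
Square: 16.8843/2 → 8, 8.0965/1 → 8; chars 88.
Subsquare: 0.8843/0.0833333 → 10 → k, 0.0965/0.0416667 → 2 → c; chars kc.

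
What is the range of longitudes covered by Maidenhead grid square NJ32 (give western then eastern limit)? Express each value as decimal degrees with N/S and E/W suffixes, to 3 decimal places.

Field N=13, J=9: +13·20° lon, +9·10° lat → SW at lon 80°, lat 0°.
Square 3, 2: +3·2° lon, +2·1° lat → SW at lon 86°, lat 2°.
Cell spans 2° lon × 1° lat.
west 86.000° E, east 88.000° E.

86.000° E, 88.000° E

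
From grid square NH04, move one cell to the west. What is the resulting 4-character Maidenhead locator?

MH94

Longitude square 0; −1 → -1, wraps to 9, carry into field.
Longitude field N = 13; −1 → 12 = M.
The latitude characters are unchanged.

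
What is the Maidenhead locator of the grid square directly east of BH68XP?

Longitude subsquare x = 23; +1 → 24, wraps to 0 = a, carry into square.
Longitude square 6; +1 → 7.
The latitude characters are unchanged.

BH78ap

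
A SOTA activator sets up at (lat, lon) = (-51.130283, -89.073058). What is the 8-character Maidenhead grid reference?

Offset from 180°W / 90°S: lon 90.92694°, lat 38.86972°.
Field: 90.92694/20 → 4 → E, 38.86972/10 → 3 → D; chars ED.
Square: 10.92694/2 → 5, 8.86972/1 → 8; chars 58.
Subsquare: 0.92694/0.0833333 → 11 → l, 0.86972/0.0416667 → 20 → u; chars lu.
Extended square: 0.01028/0.00833333 → 1, 0.03638/0.00416667 → 8; chars 18.

ED58lu18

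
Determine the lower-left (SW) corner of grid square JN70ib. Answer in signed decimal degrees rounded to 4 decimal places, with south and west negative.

Field J=9, N=13: +9·20° lon, +13·10° lat → SW at lon 0°, lat 40°.
Square 7, 0: +7·2° lon, +0·1° lat → SW at lon 14°, lat 40°.
Subsquare i=8, b=1: +8·0.0833333° lon, +1·0.0416667° lat → SW at lon 14.6667°, lat 40.0417°.
latitude 40.0417, longitude 14.6667.

40.0417, 14.6667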